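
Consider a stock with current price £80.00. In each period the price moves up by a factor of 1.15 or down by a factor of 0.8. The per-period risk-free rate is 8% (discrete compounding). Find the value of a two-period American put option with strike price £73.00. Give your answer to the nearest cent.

£1.67

Risk-neutral probability p = (1 + 0.08 − 0.8)/(1.15 − 0.8) = 0.2800/0.3500 = 0.8000
Terminal stock prices: S_uu = 105.8, S_ud = 73.6, S_dd = 51.2
Terminal payoffs (K − S): max(-32.8, 0) = 0, max(-0.6, 0) = 0, max(21.8, 0) = 21.8
Node u (S = 92): continuation = 1/1.08·[0.8000·0.0000 + 0.2000·0.0000] = 0.0000; exercise value = 0.0000 ≤ continuation, so V_u = 0.0000
Node d (S = 64): continuation = 1/1.08·[0.8000·0.0000 + 0.2000·21.8000] = 4.0370; exercise value = 9.0000 > continuation, so V_d = 9.0000 (exercise)
Node 0 (S = 80): continuation = 1/1.08·[0.8000·0.0000 + 0.2000·9.0000] = 1.6667; exercise value = 0.0000 ≤ continuation, so V_0 = 1.6667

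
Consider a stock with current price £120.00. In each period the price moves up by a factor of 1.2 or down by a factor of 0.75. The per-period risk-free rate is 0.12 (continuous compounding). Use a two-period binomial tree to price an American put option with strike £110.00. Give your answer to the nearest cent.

Risk-neutral probability p = (e^0.12 − 0.75)/(1.2 − 0.75) = 0.3775/0.4500 = 0.8389
Terminal stock prices: S_uu = 172.8, S_ud = 108, S_dd = 67.5
Terminal payoffs (K − S): max(-62.8, 0) = 0, max(2, 0) = 2, max(42.5, 0) = 42.5
Node u (S = 144): continuation = e^(−0.12)·[0.8389·0.0000 + 0.1611·2.0000] = 0.2858; exercise value = 0.0000 ≤ continuation, so V_u = 0.2858
Node d (S = 90): continuation = e^(−0.12)·[0.8389·2.0000 + 0.1611·42.5000] = 7.5612; exercise value = 20.0000 > continuation, so V_d = 20.0000 (exercise)
Node 0 (S = 120): continuation = e^(−0.12)·[0.8389·0.2858 + 0.1611·20.0000] = 3.0706; exercise value = 0.0000 ≤ continuation, so V_0 = 3.0706

£3.07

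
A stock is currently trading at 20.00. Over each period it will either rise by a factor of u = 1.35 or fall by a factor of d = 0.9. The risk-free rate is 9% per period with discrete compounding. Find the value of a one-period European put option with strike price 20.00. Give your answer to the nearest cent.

Risk-neutral probability p = (1 + 0.09 − 0.9)/(1.35 − 0.9) = 0.1900/0.4500 = 0.4222
Terminal stock prices: S_u = 27, S_d = 18
Terminal payoffs (K − S): max(-7, 0) = 0, max(2, 0) = 2
Node 0 (S = 20): V_0 = 1/1.09·[0.4222·0.0000 + 0.5778·2.0000] = 1.0601

1.06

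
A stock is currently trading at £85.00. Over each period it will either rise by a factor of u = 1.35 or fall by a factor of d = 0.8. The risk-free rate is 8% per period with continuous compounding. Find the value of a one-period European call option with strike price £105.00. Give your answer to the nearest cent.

Risk-neutral probability p = (e^0.08 − 0.8)/(1.35 − 0.8) = 0.2833/0.5500 = 0.5151
Terminal stock prices: S_u = 114.8, S_d = 68
Terminal payoffs (S − K): max(9.75, 0) = 9.75, max(-37, 0) = 0
Node 0 (S = 85): V_0 = e^(−0.08)·[0.5151·9.7500 + 0.4849·0.0000] = 4.6358

£4.64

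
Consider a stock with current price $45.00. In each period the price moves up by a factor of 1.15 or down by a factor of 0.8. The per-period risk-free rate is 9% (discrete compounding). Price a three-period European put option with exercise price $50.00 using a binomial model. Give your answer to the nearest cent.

$1.71

Risk-neutral probability p = (1 + 0.09 − 0.8)/(1.15 − 0.8) = 0.2900/0.3500 = 0.8286
Terminal stock prices: S_uuu = 68.44, S_uud = 47.61, S_udd = 33.12, S_ddd = 23.04
Terminal payoffs (K − S): max(-18.44, 0) = 0, max(2.39, 0) = 2.39, max(16.88, 0) = 16.88, max(26.96, 0) = 26.96
Node uu (S = 59.51): V_uu = 1/1.09·[0.8286·0.0000 + 0.1714·2.3900] = 0.3759
Node ud (S = 41.4): V_ud = 1/1.09·[0.8286·2.3900 + 0.1714·16.8800] = 4.4716
Node dd (S = 28.8): V_dd = 1/1.09·[0.8286·16.8800 + 0.1714·26.9600] = 17.0716
Node u (S = 51.75): V_u = 1/1.09·[0.8286·0.3759 + 0.1714·4.4716] = 0.9890
Node d (S = 36): V_d = 1/1.09·[0.8286·4.4716 + 0.1714·17.0716] = 6.0840
Node 0 (S = 45): V_0 = 1/1.09·[0.8286·0.9890 + 0.1714·6.0840] = 1.7086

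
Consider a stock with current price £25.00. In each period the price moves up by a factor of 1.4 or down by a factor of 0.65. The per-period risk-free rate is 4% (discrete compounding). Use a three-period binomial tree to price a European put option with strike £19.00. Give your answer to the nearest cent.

Risk-neutral probability p = (1 + 0.04 − 0.65)/(1.4 − 0.65) = 0.3900/0.7500 = 0.5200
Terminal stock prices: S_uuu = 68.6, S_uud = 31.85, S_udd = 14.79, S_ddd = 6.866
Terminal payoffs (K − S): max(-49.6, 0) = 0, max(-12.85, 0) = 0, max(4.212, 0) = 4.212, max(12.13, 0) = 12.13
Node uu (S = 49): V_uu = 1/1.04·[0.5200·0.0000 + 0.4800·0.0000] = 0.0000
Node ud (S = 22.75): V_ud = 1/1.04·[0.5200·0.0000 + 0.4800·4.2125] = 1.9442
Node dd (S = 10.56): V_dd = 1/1.04·[0.5200·4.2125 + 0.4800·12.1344] = 7.7067
Node u (S = 35): V_u = 1/1.04·[0.5200·0.0000 + 0.4800·1.9442] = 0.8973
Node d (S = 16.25): V_d = 1/1.04·[0.5200·1.9442 + 0.4800·7.7067] = 4.5291
Node 0 (S = 25): V_0 = 1/1.04·[0.5200·0.8973 + 0.4800·4.5291] = 2.5390

£2.54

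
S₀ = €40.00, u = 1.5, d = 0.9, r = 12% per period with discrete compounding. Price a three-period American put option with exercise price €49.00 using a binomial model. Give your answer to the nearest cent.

€9.00

Risk-neutral probability p = (1 + 0.12 − 0.9)/(1.5 − 0.9) = 0.2200/0.6000 = 0.3667
Terminal stock prices: S_uuu = 135, S_uud = 81, S_udd = 48.6, S_ddd = 29.16
Terminal payoffs (K − S): max(-86, 0) = 0, max(-32, 0) = 0, max(0.4, 0) = 0.4, max(19.84, 0) = 19.84
Node uu (S = 90): continuation = 1/1.12·[0.3667·0.0000 + 0.6333·0.0000] = 0.0000; exercise value = 0.0000 ≤ continuation, so V_uu = 0.0000
Node ud (S = 54): continuation = 1/1.12·[0.3667·0.0000 + 0.6333·0.4000] = 0.2262; exercise value = 0.0000 ≤ continuation, so V_ud = 0.2262
Node dd (S = 32.4): continuation = 1/1.12·[0.3667·0.4000 + 0.6333·19.8400] = 11.3500; exercise value = 16.6000 > continuation, so V_dd = 16.6000 (exercise)
Node u (S = 60): continuation = 1/1.12·[0.3667·0.0000 + 0.6333·0.2262] = 0.1279; exercise value = 0.0000 ≤ continuation, so V_u = 0.1279
Node d (S = 36): continuation = 1/1.12·[0.3667·0.2262 + 0.6333·16.6000] = 9.4610; exercise value = 13.0000 > continuation, so V_d = 13.0000 (exercise)
Node 0 (S = 40): continuation = 1/1.12·[0.3667·0.1279 + 0.6333·13.0000] = 7.3931; exercise value = 9.0000 > continuation, so V_0 = 9.0000 (exercise)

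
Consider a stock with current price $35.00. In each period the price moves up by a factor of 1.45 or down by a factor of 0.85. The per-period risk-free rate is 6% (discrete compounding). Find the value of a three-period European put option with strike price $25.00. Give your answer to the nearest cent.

Risk-neutral probability p = (1 + 0.06 − 0.85)/(1.45 − 0.85) = 0.2100/0.6000 = 0.3500
Terminal stock prices: S_uuu = 106.7, S_uud = 62.55, S_udd = 36.67, S_ddd = 21.49
Terminal payoffs (K − S): max(-81.7, 0) = 0, max(-37.55, 0) = 0, max(-11.67, 0) = 0, max(3.506, 0) = 3.506
Node uu (S = 73.59): V_uu = 1/1.06·[0.3500·0.0000 + 0.6500·0.0000] = 0.0000
Node ud (S = 43.14): V_ud = 1/1.06·[0.3500·0.0000 + 0.6500·0.0000] = 0.0000
Node dd (S = 25.29): V_dd = 1/1.06·[0.3500·0.0000 + 0.6500·3.5056] = 2.1497
Node u (S = 50.75): V_u = 1/1.06·[0.3500·0.0000 + 0.6500·0.0000] = 0.0000
Node d (S = 29.75): V_d = 1/1.06·[0.3500·0.0000 + 0.6500·2.1497] = 1.3182
Node 0 (S = 35): V_0 = 1/1.06·[0.3500·0.0000 + 0.6500·1.3182] = 0.8083

$0.81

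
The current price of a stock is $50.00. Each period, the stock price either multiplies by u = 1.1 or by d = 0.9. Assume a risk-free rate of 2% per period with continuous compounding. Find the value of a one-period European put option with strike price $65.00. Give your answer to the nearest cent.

Risk-neutral probability p = (e^0.02 − 0.9)/(1.1 − 0.9) = 0.1202/0.2000 = 0.6010
Terminal stock prices: S_u = 55, S_d = 45
Terminal payoffs (K − S): max(10, 0) = 10, max(20, 0) = 20
Node 0 (S = 50): V_0 = e^(−0.02)·[0.6010·10.0000 + 0.3990·20.0000] = 13.7129

$13.71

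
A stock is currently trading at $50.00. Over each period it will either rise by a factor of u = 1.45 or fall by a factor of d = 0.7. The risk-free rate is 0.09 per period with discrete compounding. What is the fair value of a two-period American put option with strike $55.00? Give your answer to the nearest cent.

Risk-neutral probability p = (1 + 0.09 − 0.7)/(1.45 − 0.7) = 0.3900/0.7500 = 0.5200
Terminal stock prices: S_uu = 105.1, S_ud = 50.75, S_dd = 24.5
Terminal payoffs (K − S): max(-50.12, 0) = 0, max(4.25, 0) = 4.25, max(30.5, 0) = 30.5
Node u (S = 72.5): continuation = 1/1.09·[0.5200·0.0000 + 0.4800·4.2500] = 1.8716; exercise value = 0.0000 ≤ continuation, so V_u = 1.8716
Node d (S = 35): continuation = 1/1.09·[0.5200·4.2500 + 0.4800·30.5000] = 15.4587; exercise value = 20.0000 > continuation, so V_d = 20.0000 (exercise)
Node 0 (S = 50): continuation = 1/1.09·[0.5200·1.8716 + 0.4800·20.0000] = 9.7002; exercise value = 5.0000 ≤ continuation, so V_0 = 9.7002

$9.70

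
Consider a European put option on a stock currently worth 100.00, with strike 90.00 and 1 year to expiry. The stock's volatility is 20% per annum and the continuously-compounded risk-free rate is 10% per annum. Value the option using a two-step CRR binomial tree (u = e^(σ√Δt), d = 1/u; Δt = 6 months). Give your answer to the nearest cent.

CRR parameters: u = e^(σ√Δt) = e^(0.2·√0.5) = 1.1519, d = 1/u = 0.8681
Per-period rate: rΔt = 0.1·0.5 = 0.05, so R = e^0.05 = 1.0513
Risk-neutral probability p = (e^0.05 − 0.8681)/(1.1519 − 0.8681) = 0.1831/0.2838 = 0.6454
Terminal stock prices: S_uu = 132.7, S_ud = 100, S_dd = 75.36
Terminal payoffs (K − S): max(-42.69, 0) = 0, max(-10, 0) = 0, max(14.64, 0) = 14.64
Node u (S = 115.2): V_u = e^(−0.05)·[0.6454·0.0000 + 0.3546·0.0000] = 0.0000
Node d (S = 86.81): V_d = e^(−0.05)·[0.6454·0.0000 + 0.3546·14.6362] = 4.9373
Node 0 (S = 100): V_0 = e^(−0.05)·[0.6454·0.0000 + 0.3546·4.9373] = 1.6655

1.67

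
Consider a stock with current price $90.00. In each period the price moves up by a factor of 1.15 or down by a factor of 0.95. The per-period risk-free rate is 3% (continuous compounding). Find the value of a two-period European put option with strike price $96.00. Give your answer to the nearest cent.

Risk-neutral probability p = (e^0.03 − 0.95)/(1.15 − 0.95) = 0.0805/0.2000 = 0.4023
Terminal stock prices: S_uu = 119, S_ud = 98.32, S_dd = 81.22
Terminal payoffs (K − S): max(-23.02, 0) = 0, max(-2.325, 0) = 0, max(14.78, 0) = 14.78
Node u (S = 103.5): V_u = e^(−0.03)·[0.4023·0.0000 + 0.5977·0.0000] = 0.0000
Node d (S = 85.5): V_d = e^(−0.03)·[0.4023·0.0000 + 0.5977·14.7750] = 8.5704
Node 0 (S = 90): V_0 = e^(−0.03)·[0.4023·0.0000 + 0.5977·8.5704] = 4.9714

$4.97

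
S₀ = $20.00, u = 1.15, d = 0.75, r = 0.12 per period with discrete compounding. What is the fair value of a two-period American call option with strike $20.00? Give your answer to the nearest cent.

Risk-neutral probability p = (1 + 0.12 − 0.75)/(1.15 − 0.75) = 0.3700/0.4000 = 0.9250
Terminal stock prices: S_uu = 26.45, S_ud = 17.25, S_dd = 11.25
Terminal payoffs (S − K): max(6.45, 0) = 6.45, max(-2.75, 0) = 0, max(-8.75, 0) = 0
Node u (S = 23): continuation = 1/1.12·[0.9250·6.4500 + 0.0750·0.0000] = 5.3270; exercise value = 3.0000 ≤ continuation, so V_u = 5.3270
Node d (S = 15): continuation = 1/1.12·[0.9250·0.0000 + 0.0750·0.0000] = 0.0000; exercise value = 0.0000 ≤ continuation, so V_d = 0.0000
Node 0 (S = 20): continuation = 1/1.12·[0.9250·5.3270 + 0.0750·0.0000] = 4.3995; exercise value = 0.0000 ≤ continuation, so V_0 = 4.3995

$4.40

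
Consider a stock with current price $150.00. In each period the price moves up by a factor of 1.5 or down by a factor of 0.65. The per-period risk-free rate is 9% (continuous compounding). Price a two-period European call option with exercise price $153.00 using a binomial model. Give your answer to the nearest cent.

$42.08

Risk-neutral probability p = (e^0.09 − 0.65)/(1.5 − 0.65) = 0.4442/0.8500 = 0.5226
Terminal stock prices: S_uu = 337.5, S_ud = 146.2, S_dd = 63.38
Terminal payoffs (S − K): max(184.5, 0) = 184.5, max(-6.75, 0) = 0, max(-89.62, 0) = 0
Node u (S = 225): V_u = e^(−0.09)·[0.5226·184.5000 + 0.4774·0.0000] = 88.1139
Node d (S = 97.5): V_d = e^(−0.09)·[0.5226·0.0000 + 0.4774·0.0000] = 0.0000
Node 0 (S = 150): V_0 = e^(−0.09)·[0.5226·88.1139 + 0.4774·0.0000] = 42.0816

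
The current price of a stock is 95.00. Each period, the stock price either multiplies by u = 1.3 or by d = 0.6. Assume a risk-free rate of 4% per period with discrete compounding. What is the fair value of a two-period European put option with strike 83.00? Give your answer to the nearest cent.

10.07

Risk-neutral probability p = (1 + 0.04 − 0.6)/(1.3 − 0.6) = 0.4400/0.7000 = 0.6286
Terminal stock prices: S_uu = 160.6, S_ud = 74.1, S_dd = 34.2
Terminal payoffs (K − S): max(-77.55, 0) = 0, max(8.9, 0) = 8.9, max(48.8, 0) = 48.8
Node u (S = 123.5): V_u = 1/1.04·[0.6286·0.0000 + 0.3714·8.9000] = 3.1786
Node d (S = 57): V_d = 1/1.04·[0.6286·8.9000 + 0.3714·48.8000] = 22.8077
Node 0 (S = 95): V_0 = 1/1.04·[0.6286·3.1786 + 0.3714·22.8077] = 10.0667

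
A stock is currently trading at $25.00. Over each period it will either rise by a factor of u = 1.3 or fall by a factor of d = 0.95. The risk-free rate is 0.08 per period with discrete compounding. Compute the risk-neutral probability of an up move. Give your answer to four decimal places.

Risk-neutral probability p = (1 + 0.08 − 0.95)/(1.3 − 0.95) = 0.1300/0.3500 = 0.3714

p = 0.3714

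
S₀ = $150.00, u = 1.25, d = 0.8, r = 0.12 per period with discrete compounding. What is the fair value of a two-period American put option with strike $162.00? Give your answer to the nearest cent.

$12.80

Risk-neutral probability p = (1 + 0.12 − 0.8)/(1.25 − 0.8) = 0.3200/0.4500 = 0.7111
Terminal stock prices: S_uu = 234.4, S_ud = 150, S_dd = 96
Terminal payoffs (K − S): max(-72.38, 0) = 0, max(12, 0) = 12, max(66, 0) = 66
Node u (S = 187.5): continuation = 1/1.12·[0.7111·0.0000 + 0.2889·12.0000] = 3.0952; exercise value = 0.0000 ≤ continuation, so V_u = 3.0952
Node d (S = 120): continuation = 1/1.12·[0.7111·12.0000 + 0.2889·66.0000] = 24.6429; exercise value = 42.0000 > continuation, so V_d = 42.0000 (exercise)
Node 0 (S = 150): continuation = 1/1.12·[0.7111·3.0952 + 0.2889·42.0000] = 12.7986; exercise value = 12.0000 ≤ continuation, so V_0 = 12.7986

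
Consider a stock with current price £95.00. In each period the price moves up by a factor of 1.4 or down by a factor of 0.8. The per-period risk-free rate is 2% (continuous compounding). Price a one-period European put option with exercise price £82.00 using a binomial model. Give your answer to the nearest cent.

Risk-neutral probability p = (e^0.02 − 0.8)/(1.4 − 0.8) = 0.2202/0.6000 = 0.3670
Terminal stock prices: S_u = 133, S_d = 76
Terminal payoffs (K − S): max(-51, 0) = 0, max(6, 0) = 6
Node 0 (S = 95): V_0 = e^(−0.02)·[0.3670·0.0000 + 0.6330·6.0000] = 3.7228

£3.72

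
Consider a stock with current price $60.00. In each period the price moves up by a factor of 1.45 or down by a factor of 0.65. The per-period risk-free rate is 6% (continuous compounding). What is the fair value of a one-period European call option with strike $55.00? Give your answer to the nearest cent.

Risk-neutral probability p = (e^0.06 − 0.65)/(1.45 − 0.65) = 0.4118/0.8000 = 0.5148
Terminal stock prices: S_u = 87, S_d = 39
Terminal payoffs (S − K): max(32, 0) = 32, max(-16, 0) = 0
Node 0 (S = 60): V_0 = e^(−0.06)·[0.5148·32.0000 + 0.4852·0.0000] = 15.5141

$15.51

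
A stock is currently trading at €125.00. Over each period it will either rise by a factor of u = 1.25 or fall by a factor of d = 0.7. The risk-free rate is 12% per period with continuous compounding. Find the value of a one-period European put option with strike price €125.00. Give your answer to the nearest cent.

€7.41

Risk-neutral probability p = (e^0.12 − 0.7)/(1.25 − 0.7) = 0.4275/0.5500 = 0.7773
Terminal stock prices: S_u = 156.2, S_d = 87.5
Terminal payoffs (K − S): max(-31.25, 0) = 0, max(37.5, 0) = 37.5
Node 0 (S = 125): V_0 = e^(−0.12)·[0.7773·0.0000 + 0.2227·37.5000] = 7.4080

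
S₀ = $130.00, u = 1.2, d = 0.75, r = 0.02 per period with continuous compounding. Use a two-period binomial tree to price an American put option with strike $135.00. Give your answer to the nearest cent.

$18.84

Risk-neutral probability p = (e^0.02 − 0.75)/(1.2 − 0.75) = 0.2702/0.4500 = 0.6004
Terminal stock prices: S_uu = 187.2, S_ud = 117, S_dd = 73.12
Terminal payoffs (K − S): max(-52.2, 0) = 0, max(18, 0) = 18, max(61.88, 0) = 61.88
Node u (S = 156): continuation = e^(−0.02)·[0.6004·0.0000 + 0.3996·18.0000] = 7.0495; exercise value = 0.0000 ≤ continuation, so V_u = 7.0495
Node d (S = 97.5): continuation = e^(−0.02)·[0.6004·18.0000 + 0.3996·61.8750] = 34.8268; exercise value = 37.5000 > continuation, so V_d = 37.5000 (exercise)
Node 0 (S = 130): continuation = e^(−0.02)·[0.6004·7.0495 + 0.3996·37.5000] = 18.8356; exercise value = 5.0000 ≤ continuation, so V_0 = 18.8356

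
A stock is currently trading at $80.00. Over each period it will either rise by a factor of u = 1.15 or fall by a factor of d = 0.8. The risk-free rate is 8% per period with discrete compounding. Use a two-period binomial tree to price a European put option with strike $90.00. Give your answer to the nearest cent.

$5.83

Risk-neutral probability p = (1 + 0.08 − 0.8)/(1.15 − 0.8) = 0.2800/0.3500 = 0.8000
Terminal stock prices: S_uu = 105.8, S_ud = 73.6, S_dd = 51.2
Terminal payoffs (K − S): max(-15.8, 0) = 0, max(16.4, 0) = 16.4, max(38.8, 0) = 38.8
Node u (S = 92): V_u = 1/1.08·[0.8000·0.0000 + 0.2000·16.4000] = 3.0370
Node d (S = 64): V_d = 1/1.08·[0.8000·16.4000 + 0.2000·38.8000] = 19.3333
Node 0 (S = 80): V_0 = 1/1.08·[0.8000·3.0370 + 0.2000·19.3333] = 5.8299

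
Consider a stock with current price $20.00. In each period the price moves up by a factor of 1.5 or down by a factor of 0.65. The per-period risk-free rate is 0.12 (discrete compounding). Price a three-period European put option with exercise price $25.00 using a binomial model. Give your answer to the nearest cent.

Risk-neutral probability p = (1 + 0.12 − 0.65)/(1.5 − 0.65) = 0.4700/0.8500 = 0.5529
Terminal stock prices: S_uuu = 67.5, S_uud = 29.25, S_udd = 12.68, S_ddd = 5.492
Terminal payoffs (K − S): max(-42.5, 0) = 0, max(-4.25, 0) = 0, max(12.32, 0) = 12.32, max(19.51, 0) = 19.51
Node uu (S = 45): V_uu = 1/1.12·[0.5529·0.0000 + 0.4471·0.0000] = 0.0000
Node ud (S = 19.5): V_ud = 1/1.12·[0.5529·0.0000 + 0.4471·12.3250] = 4.9196
Node dd (S = 8.45): V_dd = 1/1.12·[0.5529·12.3250 + 0.4471·19.5075] = 13.8714
Node u (S = 30): V_u = 1/1.12·[0.5529·0.0000 + 0.4471·4.9196] = 1.9637
Node d (S = 13): V_d = 1/1.12·[0.5529·4.9196 + 0.4471·13.8714] = 7.9657
Node 0 (S = 20): V_0 = 1/1.12·[0.5529·1.9637 + 0.4471·7.9657] = 4.1491

$4.15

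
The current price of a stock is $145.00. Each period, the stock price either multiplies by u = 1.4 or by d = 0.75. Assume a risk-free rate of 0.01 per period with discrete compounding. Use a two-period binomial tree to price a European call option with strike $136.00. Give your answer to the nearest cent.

$30.89

Risk-neutral probability p = (1 + 0.01 − 0.75)/(1.4 − 0.75) = 0.2600/0.6500 = 0.4000
Terminal stock prices: S_uu = 284.2, S_ud = 152.2, S_dd = 81.56
Terminal payoffs (S − K): max(148.2, 0) = 148.2, max(16.25, 0) = 16.25, max(-54.44, 0) = 0
Node u (S = 203): V_u = 1/1.01·[0.4000·148.2000 + 0.6000·16.2500] = 68.3465
Node d (S = 108.8): V_d = 1/1.01·[0.4000·16.2500 + 0.6000·0.0000] = 6.4356
Node 0 (S = 145): V_0 = 1/1.01·[0.4000·68.3465 + 0.6000·6.4356] = 30.8911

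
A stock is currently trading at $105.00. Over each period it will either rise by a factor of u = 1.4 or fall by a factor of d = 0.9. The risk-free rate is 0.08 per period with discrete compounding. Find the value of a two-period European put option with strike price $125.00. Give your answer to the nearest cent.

$14.03

Risk-neutral probability p = (1 + 0.08 − 0.9)/(1.4 − 0.9) = 0.1800/0.5000 = 0.3600
Terminal stock prices: S_uu = 205.8, S_ud = 132.3, S_dd = 85.05
Terminal payoffs (K − S): max(-80.8, 0) = 0, max(-7.3, 0) = 0, max(39.95, 0) = 39.95
Node u (S = 147): V_u = 1/1.08·[0.3600·0.0000 + 0.6400·0.0000] = 0.0000
Node d (S = 94.5): V_d = 1/1.08·[0.3600·0.0000 + 0.6400·39.9500] = 23.6741
Node 0 (S = 105): V_0 = 1/1.08·[0.3600·0.0000 + 0.6400·23.6741] = 14.0291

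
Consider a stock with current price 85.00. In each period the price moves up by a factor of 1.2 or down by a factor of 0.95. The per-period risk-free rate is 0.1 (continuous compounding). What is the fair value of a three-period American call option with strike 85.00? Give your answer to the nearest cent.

Risk-neutral probability p = (e^0.1 − 0.95)/(1.2 − 0.95) = 0.1552/0.2500 = 0.6207
Terminal stock prices: S_uuu = 146.9, S_uud = 116.3, S_udd = 92.05, S_ddd = 72.88
Terminal payoffs (S − K): max(61.88, 0) = 61.88, max(31.28, 0) = 31.28, max(7.055, 0) = 7.055, max(-12.12, 0) = 0
Node uu (S = 122.4): continuation = e^(−0.1)·[0.6207·61.8800 + 0.3793·31.2800] = 45.4888; exercise value = 37.4000 ≤ continuation, so V_uu = 45.4888
Node ud (S = 96.9): continuation = e^(−0.1)·[0.6207·31.2800 + 0.3793·7.0550] = 19.9888; exercise value = 11.9000 ≤ continuation, so V_ud = 19.9888
Node dd (S = 76.71): continuation = e^(−0.1)·[0.6207·7.0550 + 0.3793·0.0000] = 3.9622; exercise value = 0.0000 ≤ continuation, so V_dd = 3.9622
Node u (S = 102): continuation = e^(−0.1)·[0.6207·45.4888 + 0.3793·19.9888] = 32.4079; exercise value = 17.0000 ≤ continuation, so V_u = 32.4079
Node d (S = 80.75): continuation = e^(−0.1)·[0.6207·19.9888 + 0.3793·3.9622] = 12.5860; exercise value = 0.0000 ≤ continuation, so V_d = 12.5860
Node 0 (S = 85): continuation = e^(−0.1)·[0.6207·32.4079 + 0.3793·12.5860] = 22.5206; exercise value = 0.0000 ≤ continuation, so V_0 = 22.5206

22.52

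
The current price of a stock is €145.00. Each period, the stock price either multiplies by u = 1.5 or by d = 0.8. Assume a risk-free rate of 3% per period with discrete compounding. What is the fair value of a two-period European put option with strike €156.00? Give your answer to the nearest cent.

Risk-neutral probability p = (1 + 0.03 − 0.8)/(1.5 − 0.8) = 0.2300/0.7000 = 0.3286
Terminal stock prices: S_uu = 326.2, S_ud = 174, S_dd = 92.8
Terminal payoffs (K − S): max(-170.2, 0) = 0, max(-18, 0) = 0, max(63.2, 0) = 63.2
Node u (S = 217.5): V_u = 1/1.03·[0.3286·0.0000 + 0.6714·0.0000] = 0.0000
Node d (S = 116): V_d = 1/1.03·[0.3286·0.0000 + 0.6714·63.2000] = 41.1983
Node 0 (S = 145): V_0 = 1/1.03·[0.3286·0.0000 + 0.6714·41.1983] = 26.8561

€26.86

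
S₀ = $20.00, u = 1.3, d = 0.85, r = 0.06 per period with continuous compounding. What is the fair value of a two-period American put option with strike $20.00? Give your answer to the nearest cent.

$1.50

Risk-neutral probability p = (e^0.06 − 0.85)/(1.3 − 0.85) = 0.2118/0.4500 = 0.4707
Terminal stock prices: S_uu = 33.8, S_ud = 22.1, S_dd = 14.45
Terminal payoffs (K − S): max(-13.8, 0) = 0, max(-2.1, 0) = 0, max(5.55, 0) = 5.55
Node u (S = 26): continuation = e^(−0.06)·[0.4707·0.0000 + 0.5293·0.0000] = 0.0000; exercise value = 0.0000 ≤ continuation, so V_u = 0.0000
Node d (S = 17): continuation = e^(−0.06)·[0.4707·0.0000 + 0.5293·5.5500] = 2.7663; exercise value = 3.0000 > continuation, so V_d = 3.0000 (exercise)
Node 0 (S = 20): continuation = e^(−0.06)·[0.4707·0.0000 + 0.5293·3.0000] = 1.4953; exercise value = 0.0000 ≤ continuation, so V_0 = 1.4953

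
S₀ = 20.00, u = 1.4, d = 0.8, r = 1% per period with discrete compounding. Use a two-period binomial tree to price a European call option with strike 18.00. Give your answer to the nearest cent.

4.51

Risk-neutral probability p = (1 + 0.01 − 0.8)/(1.4 − 0.8) = 0.2100/0.6000 = 0.3500
Terminal stock prices: S_uu = 39.2, S_ud = 22.4, S_dd = 12.8
Terminal payoffs (S − K): max(21.2, 0) = 21.2, max(4.4, 0) = 4.4, max(-5.2, 0) = 0
Node u (S = 28): V_u = 1/1.01·[0.3500·21.2000 + 0.6500·4.4000] = 10.1782
Node d (S = 16): V_d = 1/1.01·[0.3500·4.4000 + 0.6500·0.0000] = 1.5248
Node 0 (S = 20): V_0 = 1/1.01·[0.3500·10.1782 + 0.6500·1.5248] = 4.5084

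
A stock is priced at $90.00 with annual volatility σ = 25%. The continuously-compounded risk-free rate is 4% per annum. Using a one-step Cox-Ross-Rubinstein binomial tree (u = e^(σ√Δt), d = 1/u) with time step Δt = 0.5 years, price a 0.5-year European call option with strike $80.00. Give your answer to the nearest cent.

CRR parameters: u = e^(σ√Δt) = e^(0.25·√0.5) = 1.1934, d = 1/u = 0.8380
Per-period rate: rΔt = 0.04·0.5 = 0.02, so R = e^0.02 = 1.0202
Risk-neutral probability p = (e^0.02 − 0.8380)/(1.1934 − 0.8380) = 0.1822/0.3554 = 0.5128
Terminal stock prices: S_u = 107.4, S_d = 75.42
Terminal payoffs (S − K): max(27.4, 0) = 27.4, max(-4.583, 0) = 0
Node 0 (S = 90): V_0 = e^(−0.02)·[0.5128·27.4028 + 0.4872·0.0000] = 13.7729

$13.77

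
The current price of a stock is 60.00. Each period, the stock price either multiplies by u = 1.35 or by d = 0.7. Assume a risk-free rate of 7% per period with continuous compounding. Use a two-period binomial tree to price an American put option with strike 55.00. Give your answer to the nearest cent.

Risk-neutral probability p = (e^0.07 − 0.7)/(1.35 − 0.7) = 0.3725/0.6500 = 0.5731
Terminal stock prices: S_uu = 109.4, S_ud = 56.7, S_dd = 29.4
Terminal payoffs (K − S): max(-54.35, 0) = 0, max(-1.7, 0) = 0, max(25.6, 0) = 25.6
Node u (S = 81): continuation = e^(−0.07)·[0.5731·0.0000 + 0.4269·0.0000] = 0.0000; exercise value = 0.0000 ≤ continuation, so V_u = 0.0000
Node d (S = 42): continuation = e^(−0.07)·[0.5731·0.0000 + 0.4269·25.6000] = 10.1900; exercise value = 13.0000 > continuation, so V_d = 13.0000 (exercise)
Node 0 (S = 60): continuation = e^(−0.07)·[0.5731·0.0000 + 0.4269·13.0000] = 5.1746; exercise value = 0.0000 ≤ continuation, so V_0 = 5.1746

5.17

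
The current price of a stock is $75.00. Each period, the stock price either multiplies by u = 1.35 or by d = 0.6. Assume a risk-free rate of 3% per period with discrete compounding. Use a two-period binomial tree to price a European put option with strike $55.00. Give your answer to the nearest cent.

$4.80

Risk-neutral probability p = (1 + 0.03 − 0.6)/(1.35 − 0.6) = 0.4300/0.7500 = 0.5733
Terminal stock prices: S_uu = 136.7, S_ud = 60.75, S_dd = 27
Terminal payoffs (K − S): max(-81.69, 0) = 0, max(-5.75, 0) = 0, max(28, 0) = 28
Node u (S = 101.2): V_u = 1/1.03·[0.5733·0.0000 + 0.4267·0.0000] = 0.0000
Node d (S = 45): V_d = 1/1.03·[0.5733·0.0000 + 0.4267·28.0000] = 11.5987
Node 0 (S = 75): V_0 = 1/1.03·[0.5733·0.0000 + 0.4267·11.5987] = 4.8046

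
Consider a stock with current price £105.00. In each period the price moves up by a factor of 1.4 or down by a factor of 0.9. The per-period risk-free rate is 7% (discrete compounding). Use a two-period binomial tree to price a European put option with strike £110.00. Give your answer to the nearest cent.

£9.49

Risk-neutral probability p = (1 + 0.07 − 0.9)/(1.4 − 0.9) = 0.1700/0.5000 = 0.3400
Terminal stock prices: S_uu = 205.8, S_ud = 132.3, S_dd = 85.05
Terminal payoffs (K − S): max(-95.8, 0) = 0, max(-22.3, 0) = 0, max(24.95, 0) = 24.95
Node u (S = 147): V_u = 1/1.07·[0.3400·0.0000 + 0.6600·0.0000] = 0.0000
Node d (S = 94.5): V_d = 1/1.07·[0.3400·0.0000 + 0.6600·24.9500] = 15.3897
Node 0 (S = 105): V_0 = 1/1.07·[0.3400·0.0000 + 0.6600·15.3897] = 9.4927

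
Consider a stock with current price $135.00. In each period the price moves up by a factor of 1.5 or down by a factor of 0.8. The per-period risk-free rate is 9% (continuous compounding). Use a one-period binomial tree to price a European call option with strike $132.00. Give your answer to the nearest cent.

$27.08

Risk-neutral probability p = (e^0.09 − 0.8)/(1.5 − 0.8) = 0.2942/0.7000 = 0.4202
Terminal stock prices: S_u = 202.5, S_d = 108
Terminal payoffs (S − K): max(70.5, 0) = 70.5, max(-24, 0) = 0
Node 0 (S = 135): V_0 = e^(−0.09)·[0.4202·70.5000 + 0.5798·0.0000] = 27.0775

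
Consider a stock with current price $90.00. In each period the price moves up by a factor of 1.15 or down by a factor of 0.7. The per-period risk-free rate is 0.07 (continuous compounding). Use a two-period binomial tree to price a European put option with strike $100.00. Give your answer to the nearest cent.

$8.27

Risk-neutral probability p = (e^0.07 − 0.7)/(1.15 − 0.7) = 0.3725/0.4500 = 0.8278
Terminal stock prices: S_uu = 119, S_ud = 72.45, S_dd = 44.1
Terminal payoffs (K − S): max(-19.02, 0) = 0, max(27.55, 0) = 27.55, max(55.9, 0) = 55.9
Node u (S = 103.5): V_u = e^(−0.07)·[0.8278·0.0000 + 0.1722·27.5500] = 4.4235
Node d (S = 63): V_d = e^(−0.07)·[0.8278·27.5500 + 0.1722·55.9000] = 30.2394
Node 0 (S = 90): V_0 = e^(−0.07)·[0.8278·4.4235 + 0.1722·30.2394] = 8.2695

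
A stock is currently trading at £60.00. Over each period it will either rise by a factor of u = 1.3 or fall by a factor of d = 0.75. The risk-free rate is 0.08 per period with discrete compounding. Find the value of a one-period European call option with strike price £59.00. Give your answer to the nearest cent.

£10.56

Risk-neutral probability p = (1 + 0.08 − 0.75)/(1.3 − 0.75) = 0.3300/0.5500 = 0.6000
Terminal stock prices: S_u = 78, S_d = 45
Terminal payoffs (S − K): max(19, 0) = 19, max(-14, 0) = 0
Node 0 (S = 60): V_0 = 1/1.08·[0.6000·19.0000 + 0.4000·0.0000] = 10.5556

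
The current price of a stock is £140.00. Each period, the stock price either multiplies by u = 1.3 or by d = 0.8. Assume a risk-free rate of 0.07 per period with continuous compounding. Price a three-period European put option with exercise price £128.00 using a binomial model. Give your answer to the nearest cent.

Risk-neutral probability p = (e^0.07 − 0.8)/(1.3 − 0.8) = 0.2725/0.5000 = 0.5450
Terminal stock prices: S_uuu = 307.6, S_uud = 189.3, S_udd = 116.5, S_ddd = 71.68
Terminal payoffs (K − S): max(-179.6, 0) = 0, max(-61.28, 0) = 0, max(11.52, 0) = 11.52, max(56.32, 0) = 56.32
Node uu (S = 236.6): V_uu = e^(−0.07)·[0.5450·0.0000 + 0.4550·0.0000] = 0.0000
Node ud (S = 145.6): V_ud = e^(−0.07)·[0.5450·0.0000 + 0.4550·11.5200] = 4.8871
Node dd (S = 89.6): V_dd = e^(−0.07)·[0.5450·11.5200 + 0.4550·56.3200] = 29.7464
Node u (S = 182): V_u = e^(−0.07)·[0.5450·0.0000 + 0.4550·4.8871] = 2.0732
Node d (S = 112): V_d = e^(−0.07)·[0.5450·4.8871 + 0.4550·29.7464] = 15.1026
Node 0 (S = 140): V_0 = e^(−0.07)·[0.5450·2.0732 + 0.4550·15.1026] = 7.4604

£7.46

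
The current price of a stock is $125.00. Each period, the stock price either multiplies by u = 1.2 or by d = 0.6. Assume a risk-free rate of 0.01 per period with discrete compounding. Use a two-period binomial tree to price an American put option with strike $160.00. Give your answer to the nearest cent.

Risk-neutral probability p = (1 + 0.01 − 0.6)/(1.2 − 0.6) = 0.4100/0.6000 = 0.6833
Terminal stock prices: S_uu = 180, S_ud = 90, S_dd = 45
Terminal payoffs (K − S): max(-20, 0) = 0, max(70, 0) = 70, max(115, 0) = 115
Node u (S = 150): continuation = 1/1.01·[0.6833·0.0000 + 0.3167·70.0000] = 21.9472; exercise value = 10.0000 ≤ continuation, so V_u = 21.9472
Node d (S = 75): continuation = 1/1.01·[0.6833·70.0000 + 0.3167·115.0000] = 83.4158; exercise value = 85.0000 > continuation, so V_d = 85.0000 (exercise)
Node 0 (S = 125): continuation = 1/1.01·[0.6833·21.9472 + 0.3167·85.0000] = 41.4989; exercise value = 35.0000 ≤ continuation, so V_0 = 41.4989

$41.50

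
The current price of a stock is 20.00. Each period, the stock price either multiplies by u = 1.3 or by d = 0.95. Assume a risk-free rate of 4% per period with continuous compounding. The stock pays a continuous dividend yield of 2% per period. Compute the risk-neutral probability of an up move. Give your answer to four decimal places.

Per-period risk-free factor R = e^0.04 = 1.0408; dividend-adjusted growth = e^(0.04−0.02) = 1.0202.
Risk-neutral probability p = (1.0202 − 0.95)/(1.3 − 0.95) = 0.0702/0.3500 = 0.2006

p = 0.2006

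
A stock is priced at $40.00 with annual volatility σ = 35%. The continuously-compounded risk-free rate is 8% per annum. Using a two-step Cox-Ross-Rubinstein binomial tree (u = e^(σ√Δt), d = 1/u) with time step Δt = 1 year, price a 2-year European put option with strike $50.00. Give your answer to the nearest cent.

$9.92

CRR parameters: u = e^(σ√Δt) = e^(0.35·√1) = 1.4191, d = 1/u = 0.7047
Per-period rate: rΔt = 0.08·1 = 0.08, so R = e^0.08 = 1.0833
Risk-neutral probability p = (e^0.08 − 0.7047)/(1.4191 − 0.7047) = 0.3786/0.7144 = 0.5300
Terminal stock prices: S_uu = 80.55, S_ud = 40, S_dd = 19.86
Terminal payoffs (K − S): max(-30.55, 0) = 0, max(10, 0) = 10, max(30.14, 0) = 30.14
Node u (S = 56.76): V_u = e^(−0.08)·[0.5300·0.0000 + 0.4700·10.0000] = 4.3389
Node d (S = 28.19): V_d = e^(−0.08)·[0.5300·10.0000 + 0.4700·30.1366] = 17.9683
Node 0 (S = 40): V_0 = e^(−0.08)·[0.5300·4.3389 + 0.4700·17.9683] = 9.9190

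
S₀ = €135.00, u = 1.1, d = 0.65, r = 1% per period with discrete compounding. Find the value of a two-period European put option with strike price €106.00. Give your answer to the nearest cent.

Risk-neutral probability p = (1 + 0.01 − 0.65)/(1.1 − 0.65) = 0.3600/0.4500 = 0.8000
Terminal stock prices: S_uu = 163.4, S_ud = 96.53, S_dd = 57.04
Terminal payoffs (K − S): max(-57.35, 0) = 0, max(9.475, 0) = 9.475, max(48.96, 0) = 48.96
Node u (S = 148.5): V_u = 1/1.01·[0.8000·0.0000 + 0.2000·9.4750] = 1.8762
Node d (S = 87.75): V_d = 1/1.01·[0.8000·9.4750 + 0.2000·48.9625] = 17.2005
Node 0 (S = 135): V_0 = 1/1.01·[0.8000·1.8762 + 0.2000·17.2005] = 4.8922

€4.89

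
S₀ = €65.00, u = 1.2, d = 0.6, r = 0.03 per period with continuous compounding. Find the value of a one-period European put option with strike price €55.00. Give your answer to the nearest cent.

€4.39

Risk-neutral probability p = (e^0.03 − 0.6)/(1.2 − 0.6) = 0.4305/0.6000 = 0.7174
Terminal stock prices: S_u = 78, S_d = 39
Terminal payoffs (K − S): max(-23, 0) = 0, max(16, 0) = 16
Node 0 (S = 65): V_0 = e^(−0.03)·[0.7174·0.0000 + 0.2826·16.0000] = 4.3876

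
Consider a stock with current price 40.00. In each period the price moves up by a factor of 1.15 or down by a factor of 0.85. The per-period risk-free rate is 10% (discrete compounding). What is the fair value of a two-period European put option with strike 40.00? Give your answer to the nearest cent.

Risk-neutral probability p = (1 + 0.1 − 0.85)/(1.15 − 0.85) = 0.2500/0.3000 = 0.8333
Terminal stock prices: S_uu = 52.9, S_ud = 39.1, S_dd = 28.9
Terminal payoffs (K − S): max(-12.9, 0) = 0, max(0.9, 0) = 0.9, max(11.1, 0) = 11.1
Node u (S = 46): V_u = 1/1.1·[0.8333·0.0000 + 0.1667·0.9000] = 0.1364
Node d (S = 34): V_d = 1/1.1·[0.8333·0.9000 + 0.1667·11.1000] = 2.3636
Node 0 (S = 40): V_0 = 1/1.1·[0.8333·0.1364 + 0.1667·2.3636] = 0.4614

0.46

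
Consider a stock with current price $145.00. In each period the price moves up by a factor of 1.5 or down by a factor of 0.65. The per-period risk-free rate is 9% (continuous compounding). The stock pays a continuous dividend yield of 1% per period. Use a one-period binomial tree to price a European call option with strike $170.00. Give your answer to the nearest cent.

$22.13

Per-period risk-free factor R = e^0.09 = 1.0942; dividend-adjusted growth = e^(0.09−0.01) = 1.0833.
Risk-neutral probability p = (1.0833 − 0.65)/(1.5 − 0.65) = 0.4333/0.8500 = 0.5097
Terminal stock prices: S_u = 217.5, S_d = 94.25
Terminal payoffs (S − K): max(47.5, 0) = 47.5, max(-75.75, 0) = 0
Node 0 (S = 145): V_0 = e^(−0.09)·[0.5097·47.5000 + 0.4903·0.0000] = 22.1291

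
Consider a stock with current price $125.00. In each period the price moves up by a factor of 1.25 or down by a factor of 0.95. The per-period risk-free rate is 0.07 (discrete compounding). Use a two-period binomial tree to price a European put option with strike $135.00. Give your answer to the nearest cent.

Risk-neutral probability p = (1 + 0.07 − 0.95)/(1.25 − 0.95) = 0.1200/0.3000 = 0.4000
Terminal stock prices: S_uu = 195.3, S_ud = 148.4, S_dd = 112.8
Terminal payoffs (K − S): max(-60.31, 0) = 0, max(-13.44, 0) = 0, max(22.19, 0) = 22.19
Node u (S = 156.2): V_u = 1/1.07·[0.4000·0.0000 + 0.6000·0.0000] = 0.0000
Node d (S = 118.8): V_d = 1/1.07·[0.4000·0.0000 + 0.6000·22.1875] = 12.4416
Node 0 (S = 125): V_0 = 1/1.07·[0.4000·0.0000 + 0.6000·12.4416] = 6.9766

$6.98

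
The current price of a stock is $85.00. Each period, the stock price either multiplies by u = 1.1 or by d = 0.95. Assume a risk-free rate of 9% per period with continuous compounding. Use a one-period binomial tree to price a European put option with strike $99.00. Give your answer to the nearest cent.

Risk-neutral probability p = (e^0.09 − 0.95)/(1.1 − 0.95) = 0.1442/0.1500 = 0.9612
Terminal stock prices: S_u = 93.5, S_d = 80.75
Terminal payoffs (K − S): max(5.5, 0) = 5.5, max(18.25, 0) = 18.25
Node 0 (S = 85): V_0 = e^(−0.09)·[0.9612·5.5000 + 0.0388·18.2500] = 5.4792

$5.48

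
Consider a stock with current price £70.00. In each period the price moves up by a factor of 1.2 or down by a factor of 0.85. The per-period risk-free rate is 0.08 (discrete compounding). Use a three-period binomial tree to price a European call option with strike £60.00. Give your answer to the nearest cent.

Risk-neutral probability p = (1 + 0.08 − 0.85)/(1.2 − 0.85) = 0.2300/0.3500 = 0.6571
Terminal stock prices: S_uuu = 121, S_uud = 85.68, S_udd = 60.69, S_ddd = 42.99
Terminal payoffs (S − K): max(60.96, 0) = 60.96, max(25.68, 0) = 25.68, max(0.69, 0) = 0.69, max(-17.01, 0) = 0
Node uu (S = 100.8): V_uu = 1/1.08·[0.6571·60.9600 + 0.3429·25.6800] = 45.2444
Node ud (S = 71.4): V_ud = 1/1.08·[0.6571·25.6800 + 0.3429·0.6900] = 15.8444
Node dd (S = 50.57): V_dd = 1/1.08·[0.6571·0.6900 + 0.3429·0.0000] = 0.4198
Node u (S = 84): V_u = 1/1.08·[0.6571·45.2444 + 0.3429·15.8444] = 32.5597
Node d (S = 59.5): V_d = 1/1.08·[0.6571·15.8444 + 0.3429·0.4198] = 9.7741
Node 0 (S = 70): V_0 = 1/1.08·[0.6571·32.5597 + 0.3429·9.7741] = 22.9143

£22.91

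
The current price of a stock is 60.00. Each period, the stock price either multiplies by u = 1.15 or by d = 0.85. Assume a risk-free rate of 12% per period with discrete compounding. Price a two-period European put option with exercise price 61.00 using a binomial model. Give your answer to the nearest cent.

0.48

Risk-neutral probability p = (1 + 0.12 − 0.85)/(1.15 − 0.85) = 0.2700/0.3000 = 0.9000
Terminal stock prices: S_uu = 79.35, S_ud = 58.65, S_dd = 43.35
Terminal payoffs (K − S): max(-18.35, 0) = 0, max(2.35, 0) = 2.35, max(17.65, 0) = 17.65
Node u (S = 69): V_u = 1/1.12·[0.9000·0.0000 + 0.1000·2.3500] = 0.2098
Node d (S = 51): V_d = 1/1.12·[0.9000·2.3500 + 0.1000·17.6500] = 3.4643
Node 0 (S = 60): V_0 = 1/1.12·[0.9000·0.2098 + 0.1000·3.4643] = 0.4779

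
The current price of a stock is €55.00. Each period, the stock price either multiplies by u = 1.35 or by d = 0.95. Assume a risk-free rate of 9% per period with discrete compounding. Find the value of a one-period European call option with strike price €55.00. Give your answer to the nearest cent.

€6.18

Risk-neutral probability p = (1 + 0.09 − 0.95)/(1.35 − 0.95) = 0.1400/0.4000 = 0.3500
Terminal stock prices: S_u = 74.25, S_d = 52.25
Terminal payoffs (S − K): max(19.25, 0) = 19.25, max(-2.75, 0) = 0
Node 0 (S = 55): V_0 = 1/1.09·[0.3500·19.2500 + 0.6500·0.0000] = 6.1812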